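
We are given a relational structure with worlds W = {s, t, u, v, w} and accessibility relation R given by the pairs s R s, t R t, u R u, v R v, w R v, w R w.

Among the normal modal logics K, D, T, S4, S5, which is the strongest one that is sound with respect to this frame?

S4

Serial (axiom D): yes — every world has a successor (e.g. s R s).
Reflexive (axiom T): yes — every world is R-related to itself.
Transitive (axiom 4): yes — every two-step R-path is closed by a direct edge.
Euclidean (axiom 5): no — w R v and w R w, but not v R w.
So F validates K, D, T, S4; S5 would additionally require R to be Euclidean. The strongest is S4.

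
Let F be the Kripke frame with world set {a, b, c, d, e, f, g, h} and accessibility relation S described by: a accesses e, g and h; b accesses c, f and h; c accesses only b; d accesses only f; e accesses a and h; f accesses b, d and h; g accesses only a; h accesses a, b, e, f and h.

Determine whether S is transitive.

No

Transitive: no — a S h and h S b, but not a S b.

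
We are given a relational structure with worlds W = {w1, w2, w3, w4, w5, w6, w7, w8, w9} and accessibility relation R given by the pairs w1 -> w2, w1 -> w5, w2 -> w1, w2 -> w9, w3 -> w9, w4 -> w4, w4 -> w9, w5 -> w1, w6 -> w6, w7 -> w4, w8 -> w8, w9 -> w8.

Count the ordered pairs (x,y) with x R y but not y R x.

5

Enumerating: (w2,w9), (w3,w9), (w4,w9), (w7,w4), (w9,w8).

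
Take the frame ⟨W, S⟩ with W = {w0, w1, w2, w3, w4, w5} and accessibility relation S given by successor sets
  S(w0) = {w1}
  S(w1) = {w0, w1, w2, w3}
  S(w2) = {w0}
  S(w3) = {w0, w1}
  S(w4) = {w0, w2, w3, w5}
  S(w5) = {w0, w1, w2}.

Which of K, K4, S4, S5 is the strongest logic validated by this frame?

Transitive (axiom 4): no — w0 S w1 and w1 S w2, but not w0 S w2.
Reflexive (axiom T): no — w0 is not related to itself.
Euclidean (axiom 5): no — w1 S w0 and w1 S w2, but not w0 S w2.
So F validates K; K4 would additionally require S to be transitive. The strongest is K.

K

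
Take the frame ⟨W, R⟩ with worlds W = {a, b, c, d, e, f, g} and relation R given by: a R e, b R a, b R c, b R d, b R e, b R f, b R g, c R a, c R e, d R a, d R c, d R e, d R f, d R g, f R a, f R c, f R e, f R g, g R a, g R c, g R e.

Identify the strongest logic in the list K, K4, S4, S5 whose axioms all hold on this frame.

K4

Transitive (axiom 4): yes — every two-step R-path is closed by a direct edge.
Reflexive (axiom T): no — a is not related to itself.
Euclidean (axiom 5): no — b R a and b R c, but not a R c.
So F validates K, K4; S4 would additionally require R to be reflexive. The strongest is K4.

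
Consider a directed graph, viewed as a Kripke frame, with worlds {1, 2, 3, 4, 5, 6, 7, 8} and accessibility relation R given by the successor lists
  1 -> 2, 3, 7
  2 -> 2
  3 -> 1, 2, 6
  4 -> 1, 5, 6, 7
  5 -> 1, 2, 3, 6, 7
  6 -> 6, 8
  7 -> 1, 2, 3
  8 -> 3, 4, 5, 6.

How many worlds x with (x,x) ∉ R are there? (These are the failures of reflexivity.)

6

Enumerating: 1, 3, 4, 5, 7, 8.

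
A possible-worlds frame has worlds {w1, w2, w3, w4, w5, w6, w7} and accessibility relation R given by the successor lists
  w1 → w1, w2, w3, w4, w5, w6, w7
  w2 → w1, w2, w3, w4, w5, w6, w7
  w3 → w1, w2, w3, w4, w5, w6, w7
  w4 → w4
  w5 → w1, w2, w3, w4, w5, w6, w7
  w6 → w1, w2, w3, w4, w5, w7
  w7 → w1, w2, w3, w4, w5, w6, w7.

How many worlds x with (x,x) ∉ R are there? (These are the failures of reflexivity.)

1

Enumerating: w6.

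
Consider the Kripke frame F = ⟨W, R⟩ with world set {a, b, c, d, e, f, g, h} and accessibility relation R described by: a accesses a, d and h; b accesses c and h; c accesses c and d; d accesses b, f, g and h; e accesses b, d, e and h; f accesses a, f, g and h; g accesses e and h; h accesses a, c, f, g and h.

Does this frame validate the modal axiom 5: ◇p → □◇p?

No

By correspondence theory, 5 is valid on a frame iff R is Euclidean.
Euclidean: no — a R h and a R d, but not h R d.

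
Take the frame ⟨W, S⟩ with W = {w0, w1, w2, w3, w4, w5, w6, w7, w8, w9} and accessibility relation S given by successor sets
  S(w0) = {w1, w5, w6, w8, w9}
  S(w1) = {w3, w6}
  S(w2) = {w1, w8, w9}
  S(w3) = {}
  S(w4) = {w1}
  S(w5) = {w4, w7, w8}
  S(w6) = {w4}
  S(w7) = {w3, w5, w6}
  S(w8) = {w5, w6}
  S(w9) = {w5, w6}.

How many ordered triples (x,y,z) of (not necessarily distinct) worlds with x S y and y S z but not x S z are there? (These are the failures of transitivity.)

Enumerating: (w0,w1,w3), (w0,w5,w4), (w0,w5,w7), (w0,w6,w4), (w1,w6,w4), (w2,w1,w3), (w2,w1,w6), (w2,w8,w5), (w2,w8,w6), (w2,w9,w5), (w2,w9,w6), (w4,w1,w3), … and 20 more.
Total: 32.

32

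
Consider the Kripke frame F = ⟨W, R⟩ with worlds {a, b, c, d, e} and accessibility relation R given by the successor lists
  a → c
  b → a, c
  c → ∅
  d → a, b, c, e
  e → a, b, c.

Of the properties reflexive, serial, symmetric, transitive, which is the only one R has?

transitive

Reflexive: no — a is not related to itself.
Serial: no — c has no R-successor.
Symmetric: no — a R c but not c R a.
Transitive: yes — every two-step R-path is closed by a direct edge.
Only transitive holds.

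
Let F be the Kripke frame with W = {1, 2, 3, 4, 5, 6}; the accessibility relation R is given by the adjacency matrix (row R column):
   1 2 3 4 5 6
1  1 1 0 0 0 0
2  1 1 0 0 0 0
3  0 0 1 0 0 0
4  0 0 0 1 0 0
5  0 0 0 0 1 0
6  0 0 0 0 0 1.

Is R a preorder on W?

Yes

Reflexive: yes — every world is R-related to itself.
Transitive: yes — every two-step R-path is closed by a direct edge.
So R is a preorder.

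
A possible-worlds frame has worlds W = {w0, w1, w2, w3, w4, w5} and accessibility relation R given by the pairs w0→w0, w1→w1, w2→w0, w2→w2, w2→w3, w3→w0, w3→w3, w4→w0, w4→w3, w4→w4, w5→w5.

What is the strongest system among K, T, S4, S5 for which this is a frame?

Reflexive (axiom T): yes — every world is R-related to itself.
Transitive (axiom 4): yes — every two-step R-path is closed by a direct edge.
Euclidean (axiom 5): no — w2 R w0 and w2 R w3, but not w0 R w3.
So F validates K, T, S4; S5 would additionally require R to be Euclidean. The strongest is S4.

S4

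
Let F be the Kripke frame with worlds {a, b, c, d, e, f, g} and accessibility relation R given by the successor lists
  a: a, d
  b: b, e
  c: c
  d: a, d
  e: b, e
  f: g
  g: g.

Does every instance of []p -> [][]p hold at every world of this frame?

Yes

The schema 4 characterises exactly the transitive frames.
Transitive: yes — every two-step R-path is closed by a direct edge.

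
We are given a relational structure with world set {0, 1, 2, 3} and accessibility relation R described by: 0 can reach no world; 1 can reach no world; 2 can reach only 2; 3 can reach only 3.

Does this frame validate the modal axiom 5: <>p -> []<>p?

Yes

Axiom 5 corresponds to the accessibility relation being Euclidean.
Euclidean: yes — any two successors of a common world are R-related.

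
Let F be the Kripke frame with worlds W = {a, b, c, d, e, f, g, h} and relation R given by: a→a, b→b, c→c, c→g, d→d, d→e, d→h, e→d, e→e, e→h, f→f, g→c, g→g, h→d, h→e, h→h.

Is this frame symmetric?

Yes

Symmetric: yes — every pair in R has its reverse in R.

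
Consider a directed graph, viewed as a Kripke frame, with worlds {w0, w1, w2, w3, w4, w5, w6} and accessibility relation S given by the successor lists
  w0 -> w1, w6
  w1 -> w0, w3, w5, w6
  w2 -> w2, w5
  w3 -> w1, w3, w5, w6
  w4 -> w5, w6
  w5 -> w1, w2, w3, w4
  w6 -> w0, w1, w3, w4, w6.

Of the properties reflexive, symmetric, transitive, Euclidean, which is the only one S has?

symmetric

Reflexive: no — w0 is not related to itself.
Symmetric: yes — every pair in S has its reverse in S.
Transitive: no — w0 S w1 and w1 S w3, but not w0 S w3.
Euclidean: no — w1 S w0 and w1 S w3, but not w0 S w3.
Only symmetric holds.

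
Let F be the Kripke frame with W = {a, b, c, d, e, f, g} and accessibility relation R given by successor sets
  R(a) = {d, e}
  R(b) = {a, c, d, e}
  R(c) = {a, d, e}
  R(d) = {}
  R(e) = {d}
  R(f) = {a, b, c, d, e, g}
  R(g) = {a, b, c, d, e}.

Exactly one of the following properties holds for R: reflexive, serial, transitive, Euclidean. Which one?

Reflexive: no — a is not related to itself.
Serial: no — d has no R-successor.
Transitive: yes — every two-step R-path is closed by a direct edge.
Euclidean: no — a R d and a R e, but not d R e.
Only transitive holds.

transitive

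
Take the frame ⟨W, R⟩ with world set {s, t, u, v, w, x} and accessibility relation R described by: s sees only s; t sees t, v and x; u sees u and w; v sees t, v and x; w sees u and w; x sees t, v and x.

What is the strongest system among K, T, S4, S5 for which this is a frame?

S5

Reflexive (axiom T): yes — every world is R-related to itself.
Transitive (axiom 4): yes — every two-step R-path is closed by a direct edge.
Euclidean (axiom 5): yes — any two successors of a common world are R-related.
So F validates K, T, S4, S5. The strongest is S5.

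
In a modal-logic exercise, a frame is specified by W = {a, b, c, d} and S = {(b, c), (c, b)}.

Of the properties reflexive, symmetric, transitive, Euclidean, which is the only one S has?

Reflexive: no — a is not related to itself.
Symmetric: yes — every pair in S has its reverse in S.
Transitive: no — b S c and c S b, but not b S b.
Euclidean: no — b S c and b S c, but not c S c.
Only symmetric holds.

symmetric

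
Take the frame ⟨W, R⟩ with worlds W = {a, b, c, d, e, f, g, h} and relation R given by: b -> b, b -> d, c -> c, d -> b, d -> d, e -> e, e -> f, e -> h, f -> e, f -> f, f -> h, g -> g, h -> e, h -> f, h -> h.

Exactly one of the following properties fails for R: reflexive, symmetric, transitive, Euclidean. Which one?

Reflexive: no — a is not related to itself.
Symmetric: yes — every pair in R has its reverse in R.
Transitive: yes — every two-step R-path is closed by a direct edge.
Euclidean: yes — any two successors of a common world are R-related.
Only reflexive fails.

reflexive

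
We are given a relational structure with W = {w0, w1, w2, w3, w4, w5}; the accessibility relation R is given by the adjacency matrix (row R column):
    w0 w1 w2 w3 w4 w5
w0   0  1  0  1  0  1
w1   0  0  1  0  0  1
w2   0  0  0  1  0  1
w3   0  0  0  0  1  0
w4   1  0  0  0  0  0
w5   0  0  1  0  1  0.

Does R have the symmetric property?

Symmetric: no — w0 R w1 but not w1 R w0.

No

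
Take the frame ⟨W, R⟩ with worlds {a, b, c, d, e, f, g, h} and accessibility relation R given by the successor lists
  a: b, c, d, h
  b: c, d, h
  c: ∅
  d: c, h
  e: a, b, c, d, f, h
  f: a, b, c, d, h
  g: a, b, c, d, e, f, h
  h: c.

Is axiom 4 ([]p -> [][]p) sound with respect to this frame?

Yes

By correspondence theory, 4 is valid on a frame iff R is transitive.
Transitive: yes — every two-step R-path is closed by a direct edge.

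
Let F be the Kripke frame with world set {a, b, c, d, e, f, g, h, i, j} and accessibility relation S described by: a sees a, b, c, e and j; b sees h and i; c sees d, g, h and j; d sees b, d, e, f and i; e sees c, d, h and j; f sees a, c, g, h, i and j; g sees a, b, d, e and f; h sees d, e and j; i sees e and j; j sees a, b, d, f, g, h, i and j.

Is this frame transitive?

Transitive: no — a S b and b S h, but not a S h.

No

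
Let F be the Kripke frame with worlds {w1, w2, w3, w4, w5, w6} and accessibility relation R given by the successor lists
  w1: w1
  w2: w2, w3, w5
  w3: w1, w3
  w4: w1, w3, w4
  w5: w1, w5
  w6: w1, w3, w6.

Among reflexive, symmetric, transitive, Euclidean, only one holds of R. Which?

Reflexive: yes — every world is R-related to itself.
Symmetric: no — w2 R w3 but not w3 R w2.
Transitive: no — w2 R w3 and w3 R w1, but not w2 R w1.
Euclidean: no — w2 R w3 and w2 R w5, but not w3 R w5.
Only reflexive holds.

reflexive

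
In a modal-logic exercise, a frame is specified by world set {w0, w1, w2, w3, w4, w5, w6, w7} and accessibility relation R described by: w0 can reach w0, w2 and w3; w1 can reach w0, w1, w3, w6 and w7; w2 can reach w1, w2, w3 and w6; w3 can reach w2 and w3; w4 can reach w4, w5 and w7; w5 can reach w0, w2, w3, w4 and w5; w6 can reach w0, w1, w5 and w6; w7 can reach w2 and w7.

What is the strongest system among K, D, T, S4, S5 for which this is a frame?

T

Serial (axiom D): yes — every world has a successor (e.g. w0 R w0).
Reflexive (axiom T): yes — every world is R-related to itself.
Transitive (axiom 4): no — w0 R w2 and w2 R w1, but not w0 R w1.
Euclidean (axiom 5): no — w1 R w0 and w1 R w6, but not w0 R w6.
So F validates K, D, T; S4 would additionally require R to be transitive. The strongest is T.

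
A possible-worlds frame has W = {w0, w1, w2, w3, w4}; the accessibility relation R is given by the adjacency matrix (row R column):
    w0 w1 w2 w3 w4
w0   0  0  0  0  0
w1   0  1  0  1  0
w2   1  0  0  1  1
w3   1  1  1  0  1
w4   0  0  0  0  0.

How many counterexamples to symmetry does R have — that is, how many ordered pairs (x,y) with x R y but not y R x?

4

Enumerating: (w2,w0), (w2,w4), (w3,w0), (w3,w4).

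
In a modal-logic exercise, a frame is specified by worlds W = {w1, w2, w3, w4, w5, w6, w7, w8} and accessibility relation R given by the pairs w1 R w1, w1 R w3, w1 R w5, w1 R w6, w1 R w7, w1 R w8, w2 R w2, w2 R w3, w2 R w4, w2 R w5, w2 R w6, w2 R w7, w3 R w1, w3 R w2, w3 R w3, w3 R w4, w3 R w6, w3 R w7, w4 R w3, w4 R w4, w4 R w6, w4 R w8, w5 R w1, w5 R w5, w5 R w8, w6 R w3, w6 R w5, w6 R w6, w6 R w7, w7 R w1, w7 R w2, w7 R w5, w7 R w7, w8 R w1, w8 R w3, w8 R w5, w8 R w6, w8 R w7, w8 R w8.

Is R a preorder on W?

No

Reflexive: yes — every world is R-related to itself.
Transitive: no — w1 R w3 and w3 R w2, but not w1 R w2.
So R is not a preorder.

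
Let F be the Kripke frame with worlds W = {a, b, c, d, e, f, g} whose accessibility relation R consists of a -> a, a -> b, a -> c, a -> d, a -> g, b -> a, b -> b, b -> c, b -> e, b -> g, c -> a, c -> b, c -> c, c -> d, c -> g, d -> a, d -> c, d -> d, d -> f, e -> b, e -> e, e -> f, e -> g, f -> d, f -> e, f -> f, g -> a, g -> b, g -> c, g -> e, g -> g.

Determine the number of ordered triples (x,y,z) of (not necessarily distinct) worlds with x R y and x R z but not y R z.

26

Enumerating: (a,b,d), (a,d,b), (a,d,g), (a,g,d), (b,a,e), (b,c,e), (b,e,a), (b,e,c), (c,b,d), (c,d,b), (c,d,g), (c,g,d), … and 14 more.
Total: 26.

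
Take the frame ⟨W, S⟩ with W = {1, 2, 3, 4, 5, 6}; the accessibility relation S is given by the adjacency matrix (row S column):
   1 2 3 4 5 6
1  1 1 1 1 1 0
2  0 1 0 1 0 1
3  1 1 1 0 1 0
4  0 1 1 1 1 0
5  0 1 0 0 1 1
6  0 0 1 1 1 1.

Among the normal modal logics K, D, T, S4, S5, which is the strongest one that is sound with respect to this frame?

T

Serial (axiom D): yes — every world has a successor (e.g. 1 S 1).
Reflexive (axiom T): yes — every world is S-related to itself.
Transitive (axiom 4): no — 1 S 2 and 2 S 6, but not 1 S 6.
Euclidean (axiom 5): no — 1 S 2 and 1 S 3, but not 2 S 3.
So F validates K, D, T; S4 would additionally require S to be transitive. The strongest is T.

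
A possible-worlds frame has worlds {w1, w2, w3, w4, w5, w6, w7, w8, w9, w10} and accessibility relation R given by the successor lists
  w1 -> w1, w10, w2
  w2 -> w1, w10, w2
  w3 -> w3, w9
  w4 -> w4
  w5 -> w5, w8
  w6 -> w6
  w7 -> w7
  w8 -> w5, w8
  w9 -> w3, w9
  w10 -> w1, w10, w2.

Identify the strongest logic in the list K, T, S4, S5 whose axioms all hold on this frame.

Reflexive (axiom T): yes — every world is R-related to itself.
Transitive (axiom 4): yes — every two-step R-path is closed by a direct edge.
Euclidean (axiom 5): yes — any two successors of a common world are R-related.
So F validates K, T, S4, S5. The strongest is S5.

S5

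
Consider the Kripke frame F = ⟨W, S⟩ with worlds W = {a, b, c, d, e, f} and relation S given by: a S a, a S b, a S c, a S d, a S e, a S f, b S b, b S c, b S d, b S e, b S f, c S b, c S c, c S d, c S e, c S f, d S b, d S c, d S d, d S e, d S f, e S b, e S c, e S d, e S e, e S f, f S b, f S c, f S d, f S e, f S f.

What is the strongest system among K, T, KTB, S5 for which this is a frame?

T

Reflexive (axiom T): yes — every world is S-related to itself.
Symmetric (axiom B): no — a S b but not b S a.
Euclidean (axiom 5): no — a S b and a S a, but not b S a.
So F validates K, T; KTB would additionally require S to be symmetric. The strongest is T.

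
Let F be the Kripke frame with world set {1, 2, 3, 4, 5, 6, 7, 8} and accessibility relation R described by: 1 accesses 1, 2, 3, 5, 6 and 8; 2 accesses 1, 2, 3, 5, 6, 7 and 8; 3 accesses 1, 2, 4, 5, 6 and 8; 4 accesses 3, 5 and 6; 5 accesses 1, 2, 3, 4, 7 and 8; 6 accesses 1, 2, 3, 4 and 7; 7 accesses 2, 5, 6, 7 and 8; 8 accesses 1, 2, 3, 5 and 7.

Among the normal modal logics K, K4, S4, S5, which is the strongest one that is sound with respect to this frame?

K

Transitive (axiom 4): no — 1 R 2 and 2 R 7, but not 1 R 7.
Reflexive (axiom T): no — 3 is not related to itself.
Euclidean (axiom 5): no — 1 R 5 and 1 R 6, but not 5 R 6.
So F validates K; K4 would additionally require R to be transitive. The strongest is K.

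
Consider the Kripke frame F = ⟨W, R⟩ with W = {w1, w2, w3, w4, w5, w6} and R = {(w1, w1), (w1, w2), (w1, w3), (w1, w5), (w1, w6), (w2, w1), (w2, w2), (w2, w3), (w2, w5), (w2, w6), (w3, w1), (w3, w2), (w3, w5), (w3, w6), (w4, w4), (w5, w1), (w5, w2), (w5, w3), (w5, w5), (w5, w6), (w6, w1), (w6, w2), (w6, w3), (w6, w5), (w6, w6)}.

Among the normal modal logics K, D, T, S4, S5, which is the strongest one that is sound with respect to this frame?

D

Serial (axiom D): yes — every world has a successor (e.g. w1 R w1).
Reflexive (axiom T): no — w3 is not related to itself.
Transitive (axiom 4): no — w3 R w1 and w1 R w3, but not w3 R w3.
Euclidean (axiom 5): no — w1 R w3 and w1 R w3, but not w3 R w3.
So F validates K, D; T would additionally require R to be reflexive. The strongest is D.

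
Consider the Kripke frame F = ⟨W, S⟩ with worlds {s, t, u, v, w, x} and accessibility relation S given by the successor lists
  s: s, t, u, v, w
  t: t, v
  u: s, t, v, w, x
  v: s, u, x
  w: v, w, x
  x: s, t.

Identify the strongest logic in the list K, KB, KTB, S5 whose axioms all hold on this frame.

K

Symmetric (axiom B): no — s S t but not t S s.
Reflexive (axiom T): no — u is not related to itself.
Euclidean (axiom 5): no — s S t and s S u, but not t S u.
So F validates K; KB would additionally require S to be symmetric. The strongest is K.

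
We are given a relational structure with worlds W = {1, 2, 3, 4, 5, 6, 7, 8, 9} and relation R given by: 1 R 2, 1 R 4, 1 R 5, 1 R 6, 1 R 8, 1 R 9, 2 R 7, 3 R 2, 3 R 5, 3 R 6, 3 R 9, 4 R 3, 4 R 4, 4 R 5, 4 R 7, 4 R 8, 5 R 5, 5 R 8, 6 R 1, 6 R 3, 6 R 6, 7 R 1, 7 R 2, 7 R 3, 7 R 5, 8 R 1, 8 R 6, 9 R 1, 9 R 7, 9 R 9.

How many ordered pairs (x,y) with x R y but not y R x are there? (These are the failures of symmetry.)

Enumerating: (1,2), (1,4), (1,5), (3,2), (3,5), (3,9), (4,3), (4,5), (4,7), (4,8), (5,8), (7,1), (7,3), (7,5), (8,6), (9,7).

16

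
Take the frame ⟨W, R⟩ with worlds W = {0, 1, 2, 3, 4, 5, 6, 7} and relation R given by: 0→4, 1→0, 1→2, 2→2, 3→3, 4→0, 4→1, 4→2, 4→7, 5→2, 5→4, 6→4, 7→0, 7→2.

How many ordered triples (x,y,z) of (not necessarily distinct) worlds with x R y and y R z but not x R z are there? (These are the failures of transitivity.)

Enumerating: (0,4,0), (0,4,1), (0,4,2), (0,4,7), (1,0,4), (4,0,4), (5,4,0), (5,4,1), (5,4,7), (6,4,0), (6,4,1), (6,4,2), (6,4,7), (7,0,4).

14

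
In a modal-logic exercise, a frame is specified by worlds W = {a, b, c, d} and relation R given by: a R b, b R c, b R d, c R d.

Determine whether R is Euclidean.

Euclidean: no — b R d and b R c, but not d R c.

No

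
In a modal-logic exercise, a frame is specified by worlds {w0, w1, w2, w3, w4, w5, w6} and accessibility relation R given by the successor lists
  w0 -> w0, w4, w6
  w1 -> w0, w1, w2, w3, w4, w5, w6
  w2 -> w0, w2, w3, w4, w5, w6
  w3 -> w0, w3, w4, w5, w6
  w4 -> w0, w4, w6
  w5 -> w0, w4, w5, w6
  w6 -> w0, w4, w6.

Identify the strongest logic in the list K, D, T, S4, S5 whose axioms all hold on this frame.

S4

Serial (axiom D): yes — every world has a successor (e.g. w0 R w0).
Reflexive (axiom T): yes — every world is R-related to itself.
Transitive (axiom 4): yes — every two-step R-path is closed by a direct edge.
Euclidean (axiom 5): no — w1 R w0 and w1 R w2, but not w0 R w2.
So F validates K, D, T, S4; S5 would additionally require R to be Euclidean. The strongest is S4.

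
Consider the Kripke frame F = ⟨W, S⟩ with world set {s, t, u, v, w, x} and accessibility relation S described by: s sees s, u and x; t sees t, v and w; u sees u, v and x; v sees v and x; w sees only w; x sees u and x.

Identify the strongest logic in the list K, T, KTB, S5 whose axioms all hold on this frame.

T

Reflexive (axiom T): yes — every world is S-related to itself.
Symmetric (axiom B): no — s S u but not u S s.
Euclidean (axiom 5): no — t S v and t S w, but not v S w.
So F validates K, T; KTB would additionally require S to be symmetric. The strongest is T.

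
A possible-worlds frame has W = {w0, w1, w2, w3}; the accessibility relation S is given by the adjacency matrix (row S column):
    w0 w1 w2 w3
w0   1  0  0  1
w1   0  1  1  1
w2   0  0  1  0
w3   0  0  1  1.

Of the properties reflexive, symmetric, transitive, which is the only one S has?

reflexive

Reflexive: yes — every world is S-related to itself.
Symmetric: no — w0 S w3 but not w3 S w0.
Transitive: no — w0 S w3 and w3 S w2, but not w0 S w2.
Only reflexive holds.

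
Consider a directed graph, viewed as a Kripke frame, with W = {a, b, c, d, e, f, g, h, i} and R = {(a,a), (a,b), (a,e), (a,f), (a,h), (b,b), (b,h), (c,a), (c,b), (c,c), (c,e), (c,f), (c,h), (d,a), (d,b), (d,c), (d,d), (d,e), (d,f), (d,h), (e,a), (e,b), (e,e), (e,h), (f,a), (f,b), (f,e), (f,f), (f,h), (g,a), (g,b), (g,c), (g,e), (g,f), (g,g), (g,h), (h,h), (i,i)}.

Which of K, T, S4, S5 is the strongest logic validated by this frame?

T

Reflexive (axiom T): yes — every world is R-related to itself.
Transitive (axiom 4): no — e R a and a R f, but not e R f.
Euclidean (axiom 5): no — a R b and a R e, but not b R e.
So F validates K, T; S4 would additionally require R to be transitive. The strongest is T.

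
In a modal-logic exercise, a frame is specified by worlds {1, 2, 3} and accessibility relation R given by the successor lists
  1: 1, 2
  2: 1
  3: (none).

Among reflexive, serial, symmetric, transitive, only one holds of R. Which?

symmetric

Reflexive: no — 2 is not related to itself.
Serial: no — 3 has no R-successor.
Symmetric: yes — every pair in R has its reverse in R.
Transitive: no — 2 R 1 and 1 R 2, but not 2 R 2.
Only symmetric holds.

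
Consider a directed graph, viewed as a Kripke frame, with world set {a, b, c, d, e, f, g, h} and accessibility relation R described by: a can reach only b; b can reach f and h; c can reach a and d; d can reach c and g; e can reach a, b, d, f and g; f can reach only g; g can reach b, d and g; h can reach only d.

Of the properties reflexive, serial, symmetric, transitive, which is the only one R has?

Reflexive: no — a is not related to itself.
Serial: yes — every world has a successor (e.g. a R b).
Symmetric: no — a R b but not b R a.
Transitive: no — a R b and b R f, but not a R f.
Only serial holds.

serial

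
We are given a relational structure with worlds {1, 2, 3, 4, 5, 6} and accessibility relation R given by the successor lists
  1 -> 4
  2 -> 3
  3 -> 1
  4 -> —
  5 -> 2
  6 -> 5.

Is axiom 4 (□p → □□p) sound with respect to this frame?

Axiom 4 corresponds to the accessibility relation being transitive.
Transitive: no — 2 R 3 and 3 R 1, but not 2 R 1.

No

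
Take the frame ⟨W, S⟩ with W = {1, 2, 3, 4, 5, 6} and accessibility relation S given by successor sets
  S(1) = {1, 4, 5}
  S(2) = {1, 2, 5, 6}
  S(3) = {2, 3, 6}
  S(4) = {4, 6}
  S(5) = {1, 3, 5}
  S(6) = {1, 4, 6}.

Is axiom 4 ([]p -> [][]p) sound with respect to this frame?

Axiom 4 corresponds to the accessibility relation being transitive.
Transitive: no — 1 S 4 and 4 S 6, but not 1 S 6.

No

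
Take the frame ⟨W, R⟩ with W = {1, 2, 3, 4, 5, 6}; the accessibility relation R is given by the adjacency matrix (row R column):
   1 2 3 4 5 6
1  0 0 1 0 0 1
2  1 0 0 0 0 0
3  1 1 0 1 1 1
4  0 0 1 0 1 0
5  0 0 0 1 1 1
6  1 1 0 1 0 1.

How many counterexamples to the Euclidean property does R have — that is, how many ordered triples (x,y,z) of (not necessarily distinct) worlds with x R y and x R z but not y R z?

Enumerating: (1,3,3), (1,6,3), (2,1,1), (3,1,1), (3,1,2), (3,1,4), (3,1,5), (3,2,2), (3,2,4), (3,2,5), (3,2,6), (3,4,1), … and 21 more.
Total: 33.

33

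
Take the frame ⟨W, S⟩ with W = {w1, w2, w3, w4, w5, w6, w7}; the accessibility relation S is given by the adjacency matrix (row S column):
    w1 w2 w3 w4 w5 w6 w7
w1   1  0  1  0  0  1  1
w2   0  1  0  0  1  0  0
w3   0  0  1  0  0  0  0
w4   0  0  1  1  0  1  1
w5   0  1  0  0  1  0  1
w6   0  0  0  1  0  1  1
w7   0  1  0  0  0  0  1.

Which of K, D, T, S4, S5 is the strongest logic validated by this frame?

Serial (axiom D): yes — every world has a successor (e.g. w1 S w1).
Reflexive (axiom T): yes — every world is S-related to itself.
Transitive (axiom 4): no — w1 S w6 and w6 S w4, but not w1 S w4.
Euclidean (axiom 5): no — w1 S w3 and w1 S w6, but not w3 S w6.
So F validates K, D, T; S4 would additionally require S to be transitive. The strongest is T.

T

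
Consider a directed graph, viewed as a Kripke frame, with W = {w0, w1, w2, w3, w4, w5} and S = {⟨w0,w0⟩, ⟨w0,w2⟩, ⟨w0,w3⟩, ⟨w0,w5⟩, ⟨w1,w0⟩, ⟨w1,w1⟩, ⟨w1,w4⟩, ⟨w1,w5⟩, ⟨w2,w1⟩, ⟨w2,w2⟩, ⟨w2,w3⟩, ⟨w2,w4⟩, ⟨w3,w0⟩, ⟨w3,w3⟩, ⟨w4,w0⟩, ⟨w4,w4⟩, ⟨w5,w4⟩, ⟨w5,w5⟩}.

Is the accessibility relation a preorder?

No

Reflexive: yes — every world is S-related to itself.
Transitive: no — w0 S w2 and w2 S w1, but not w0 S w1.
So S is not a preorder.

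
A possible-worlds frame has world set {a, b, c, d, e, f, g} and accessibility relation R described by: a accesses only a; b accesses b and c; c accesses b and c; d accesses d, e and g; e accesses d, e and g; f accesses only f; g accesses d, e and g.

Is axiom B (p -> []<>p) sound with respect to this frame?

Axiom B corresponds to the accessibility relation being symmetric.
Symmetric: yes — every pair in R has its reverse in R.

Yes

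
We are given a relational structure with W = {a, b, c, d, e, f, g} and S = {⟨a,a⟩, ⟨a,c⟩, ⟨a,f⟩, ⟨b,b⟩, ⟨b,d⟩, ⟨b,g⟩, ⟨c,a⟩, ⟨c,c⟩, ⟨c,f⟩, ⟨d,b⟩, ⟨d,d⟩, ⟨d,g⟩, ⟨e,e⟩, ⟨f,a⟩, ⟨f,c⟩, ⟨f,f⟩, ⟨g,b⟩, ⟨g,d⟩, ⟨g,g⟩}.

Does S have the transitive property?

Transitive: yes — every two-step S-path is closed by a direct edge.

Yes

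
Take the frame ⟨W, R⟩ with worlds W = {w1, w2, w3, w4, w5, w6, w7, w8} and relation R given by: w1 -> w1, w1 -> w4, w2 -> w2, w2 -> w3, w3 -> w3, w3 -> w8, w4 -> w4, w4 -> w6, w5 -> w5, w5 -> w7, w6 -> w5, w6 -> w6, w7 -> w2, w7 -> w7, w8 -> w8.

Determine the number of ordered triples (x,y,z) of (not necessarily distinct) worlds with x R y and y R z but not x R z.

Enumerating: (w1,w4,w6), (w2,w3,w8), (w4,w6,w5), (w5,w7,w2), (w6,w5,w7), (w7,w2,w3).

6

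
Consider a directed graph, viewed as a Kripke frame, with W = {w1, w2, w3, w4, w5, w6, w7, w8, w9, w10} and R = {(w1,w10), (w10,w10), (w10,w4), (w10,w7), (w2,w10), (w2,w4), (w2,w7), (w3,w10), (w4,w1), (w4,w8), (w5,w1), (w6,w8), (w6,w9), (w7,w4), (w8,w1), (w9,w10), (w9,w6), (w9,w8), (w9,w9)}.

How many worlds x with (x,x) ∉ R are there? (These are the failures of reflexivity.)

Enumerating: w1, w2, w3, w4, w5, w6, w7, w8.

8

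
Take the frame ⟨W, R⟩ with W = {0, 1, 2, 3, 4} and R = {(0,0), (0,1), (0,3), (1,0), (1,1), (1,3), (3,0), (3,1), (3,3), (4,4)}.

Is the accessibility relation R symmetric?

Symmetric: yes — every pair in R has its reverse in R.

Yes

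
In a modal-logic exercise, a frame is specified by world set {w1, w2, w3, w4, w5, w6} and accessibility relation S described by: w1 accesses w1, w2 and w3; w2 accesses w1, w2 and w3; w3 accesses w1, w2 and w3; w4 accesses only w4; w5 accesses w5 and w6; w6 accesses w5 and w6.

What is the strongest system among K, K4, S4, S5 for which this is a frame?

Transitive (axiom 4): yes — every two-step S-path is closed by a direct edge.
Reflexive (axiom T): yes — every world is S-related to itself.
Euclidean (axiom 5): yes — any two successors of a common world are S-related.
So F validates K, K4, S4, S5. The strongest is S5.

S5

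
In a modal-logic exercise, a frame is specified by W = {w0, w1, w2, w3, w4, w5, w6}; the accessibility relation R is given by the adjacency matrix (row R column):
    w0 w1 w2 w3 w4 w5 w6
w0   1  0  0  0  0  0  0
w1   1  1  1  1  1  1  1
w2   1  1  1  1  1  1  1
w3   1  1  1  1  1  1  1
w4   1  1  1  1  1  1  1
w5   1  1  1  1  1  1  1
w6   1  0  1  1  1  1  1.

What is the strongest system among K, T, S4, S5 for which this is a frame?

Reflexive (axiom T): yes — every world is R-related to itself.
Transitive (axiom 4): no — w6 R w2 and w2 R w1, but not w6 R w1.
Euclidean (axiom 5): no — w1 R w0 and w1 R w2, but not w0 R w2.
So F validates K, T; S4 would additionally require R to be transitive. The strongest is T.

T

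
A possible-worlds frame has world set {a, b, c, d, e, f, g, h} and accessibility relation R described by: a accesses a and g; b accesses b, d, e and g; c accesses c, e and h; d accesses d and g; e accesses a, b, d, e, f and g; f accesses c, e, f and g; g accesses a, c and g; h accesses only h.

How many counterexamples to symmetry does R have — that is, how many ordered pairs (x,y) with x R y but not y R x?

11

Enumerating: (b,d), (b,g), (c,e), (c,h), (d,g), (e,a), (e,d), (e,g), (f,c), (f,g), (g,c).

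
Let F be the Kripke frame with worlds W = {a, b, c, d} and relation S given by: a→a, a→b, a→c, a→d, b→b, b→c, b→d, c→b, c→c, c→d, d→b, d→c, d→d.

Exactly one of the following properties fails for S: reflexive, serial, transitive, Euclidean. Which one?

Reflexive: yes — every world is S-related to itself.
Serial: yes — every world has a successor (e.g. a S a).
Transitive: yes — every two-step S-path is closed by a direct edge.
Euclidean: no — a S b and a S a, but not b S a.
Only Euclidean fails.

Euclidean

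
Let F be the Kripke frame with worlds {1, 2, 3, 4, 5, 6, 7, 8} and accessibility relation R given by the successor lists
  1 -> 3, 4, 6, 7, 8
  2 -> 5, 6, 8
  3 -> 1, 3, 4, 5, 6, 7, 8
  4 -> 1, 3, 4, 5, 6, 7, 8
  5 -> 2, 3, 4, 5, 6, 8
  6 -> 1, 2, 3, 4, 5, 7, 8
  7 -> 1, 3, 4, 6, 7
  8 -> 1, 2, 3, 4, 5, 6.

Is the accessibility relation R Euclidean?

Euclidean: no — 1 R 7 and 1 R 8, but not 7 R 8.

No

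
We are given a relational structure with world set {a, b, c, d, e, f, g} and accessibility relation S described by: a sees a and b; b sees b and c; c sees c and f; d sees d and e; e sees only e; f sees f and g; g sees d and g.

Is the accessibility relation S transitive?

No

Transitive: no — a S b and b S c, but not a S c.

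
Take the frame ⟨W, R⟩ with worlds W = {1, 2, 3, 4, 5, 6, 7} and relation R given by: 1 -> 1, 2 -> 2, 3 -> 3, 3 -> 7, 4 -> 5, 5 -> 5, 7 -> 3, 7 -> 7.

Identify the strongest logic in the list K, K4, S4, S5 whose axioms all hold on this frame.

Transitive (axiom 4): yes — every two-step R-path is closed by a direct edge.
Reflexive (axiom T): no — 4 is not related to itself.
Euclidean (axiom 5): yes — any two successors of a common world are R-related.
So F validates K, K4; S4 would additionally require R to be reflexive. The strongest is K4.

K4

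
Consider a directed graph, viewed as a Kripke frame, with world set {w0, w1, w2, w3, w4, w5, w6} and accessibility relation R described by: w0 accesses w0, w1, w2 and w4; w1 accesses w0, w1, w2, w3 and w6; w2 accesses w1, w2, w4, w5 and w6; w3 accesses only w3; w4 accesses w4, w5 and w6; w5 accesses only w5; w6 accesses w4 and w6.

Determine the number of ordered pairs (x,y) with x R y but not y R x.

Enumerating: (w0,w2), (w0,w4), (w1,w3), (w1,w6), (w2,w4), (w2,w5), (w2,w6), (w4,w5).

8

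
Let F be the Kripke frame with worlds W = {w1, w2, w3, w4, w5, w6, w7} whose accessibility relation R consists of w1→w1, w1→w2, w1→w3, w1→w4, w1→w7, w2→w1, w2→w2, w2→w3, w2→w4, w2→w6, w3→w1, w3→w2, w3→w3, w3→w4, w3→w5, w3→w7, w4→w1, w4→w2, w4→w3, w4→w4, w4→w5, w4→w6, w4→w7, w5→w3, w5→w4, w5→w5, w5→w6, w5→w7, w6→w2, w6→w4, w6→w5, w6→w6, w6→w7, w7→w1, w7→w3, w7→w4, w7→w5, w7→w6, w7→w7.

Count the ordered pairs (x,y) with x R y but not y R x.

R is symmetric; there are no such tuples.

0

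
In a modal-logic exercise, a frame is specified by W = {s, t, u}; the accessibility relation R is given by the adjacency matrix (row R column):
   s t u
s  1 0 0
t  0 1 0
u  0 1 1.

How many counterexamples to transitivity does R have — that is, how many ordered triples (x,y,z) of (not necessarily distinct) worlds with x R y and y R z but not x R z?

R is transitive; there are no such tuples.

0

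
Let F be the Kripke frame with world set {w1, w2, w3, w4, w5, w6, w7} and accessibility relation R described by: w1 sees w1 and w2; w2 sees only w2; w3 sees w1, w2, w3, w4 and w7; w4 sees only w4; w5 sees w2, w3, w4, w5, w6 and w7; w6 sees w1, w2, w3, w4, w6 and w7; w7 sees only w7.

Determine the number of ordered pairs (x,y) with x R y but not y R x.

15

Enumerating: (w1,w2), (w3,w1), (w3,w2), (w3,w4), (w3,w7), (w5,w2), (w5,w3), (w5,w4), (w5,w6), (w5,w7), (w6,w1), (w6,w2), (w6,w3), (w6,w4), (w6,w7).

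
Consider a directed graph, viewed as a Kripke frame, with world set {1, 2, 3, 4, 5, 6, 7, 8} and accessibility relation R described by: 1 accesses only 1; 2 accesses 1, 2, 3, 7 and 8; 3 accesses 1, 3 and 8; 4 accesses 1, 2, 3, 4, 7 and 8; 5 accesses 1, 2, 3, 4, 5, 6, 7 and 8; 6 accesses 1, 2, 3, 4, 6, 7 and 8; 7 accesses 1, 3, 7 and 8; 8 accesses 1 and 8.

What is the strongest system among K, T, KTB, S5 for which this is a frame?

T

Reflexive (axiom T): yes — every world is R-related to itself.
Symmetric (axiom B): no — 2 R 1 but not 1 R 2.
Euclidean (axiom 5): no — 2 R 1 and 2 R 3, but not 1 R 3.
So F validates K, T; KTB would additionally require R to be symmetric. The strongest is T.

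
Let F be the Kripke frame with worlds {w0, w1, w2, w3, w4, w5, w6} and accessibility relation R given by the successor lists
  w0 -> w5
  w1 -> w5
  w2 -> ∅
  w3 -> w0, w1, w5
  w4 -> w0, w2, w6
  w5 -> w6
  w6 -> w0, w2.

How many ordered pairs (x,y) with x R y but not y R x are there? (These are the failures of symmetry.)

Enumerating: (w0,w5), (w1,w5), (w3,w0), (w3,w1), (w3,w5), (w4,w0), (w4,w2), (w4,w6), (w5,w6), (w6,w0), (w6,w2).

11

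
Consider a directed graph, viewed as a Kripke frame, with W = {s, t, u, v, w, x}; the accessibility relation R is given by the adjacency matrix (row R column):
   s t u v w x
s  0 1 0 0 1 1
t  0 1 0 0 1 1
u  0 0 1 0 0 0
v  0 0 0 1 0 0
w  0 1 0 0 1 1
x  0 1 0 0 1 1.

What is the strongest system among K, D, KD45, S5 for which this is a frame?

KD45

Serial (axiom D): yes — every world has a successor (e.g. s R t).
Euclidean (axiom 5): yes — any two successors of a common world are R-related.
Transitive (axiom 4): yes — every two-step R-path is closed by a direct edge.
Reflexive (axiom T): no — s is not related to itself.
So F validates K, D, KD45; S5 would additionally require R to be reflexive. The strongest is KD45.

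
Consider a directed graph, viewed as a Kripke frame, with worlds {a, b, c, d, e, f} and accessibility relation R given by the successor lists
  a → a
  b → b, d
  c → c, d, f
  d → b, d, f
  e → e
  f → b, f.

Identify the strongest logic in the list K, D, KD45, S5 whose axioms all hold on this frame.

Serial (axiom D): yes — every world has a successor (e.g. a R a).
Euclidean (axiom 5): no — c R f and c R d, but not f R d.
Transitive (axiom 4): no — b R d and d R f, but not b R f.
Reflexive (axiom T): yes — every world is R-related to itself.
So F validates K, D; KD45 would additionally require R to be Euclidean and transitive. The strongest is D.

D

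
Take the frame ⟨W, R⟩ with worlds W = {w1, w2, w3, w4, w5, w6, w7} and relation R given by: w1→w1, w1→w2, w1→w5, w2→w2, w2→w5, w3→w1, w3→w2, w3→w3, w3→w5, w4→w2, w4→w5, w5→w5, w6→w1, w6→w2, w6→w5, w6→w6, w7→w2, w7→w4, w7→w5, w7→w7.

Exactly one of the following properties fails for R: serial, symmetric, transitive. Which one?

symmetric

Serial: yes — every world has a successor (e.g. w1 R w1).
Symmetric: no — w1 R w2 but not w2 R w1.
Transitive: yes — every two-step R-path is closed by a direct edge.
Only symmetric fails.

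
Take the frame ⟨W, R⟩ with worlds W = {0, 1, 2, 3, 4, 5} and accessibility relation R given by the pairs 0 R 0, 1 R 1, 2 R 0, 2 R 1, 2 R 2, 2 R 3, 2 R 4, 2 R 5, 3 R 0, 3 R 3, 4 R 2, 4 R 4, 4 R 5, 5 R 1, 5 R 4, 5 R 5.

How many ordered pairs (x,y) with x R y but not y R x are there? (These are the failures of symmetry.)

6

Enumerating: (2,0), (2,1), (2,3), (2,5), (3,0), (5,1).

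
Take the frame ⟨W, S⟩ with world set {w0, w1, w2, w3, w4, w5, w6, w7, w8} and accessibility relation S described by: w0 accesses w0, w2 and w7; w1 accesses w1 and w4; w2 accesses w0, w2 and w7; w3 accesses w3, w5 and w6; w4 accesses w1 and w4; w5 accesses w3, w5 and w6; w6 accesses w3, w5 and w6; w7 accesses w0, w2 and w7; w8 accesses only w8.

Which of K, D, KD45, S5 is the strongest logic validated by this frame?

Serial (axiom D): yes — every world has a successor (e.g. w0 S w0).
Euclidean (axiom 5): yes — any two successors of a common world are S-related.
Transitive (axiom 4): yes — every two-step S-path is closed by a direct edge.
Reflexive (axiom T): yes — every world is S-related to itself.
So F validates K, D, KD45, S5. The strongest is S5.

S5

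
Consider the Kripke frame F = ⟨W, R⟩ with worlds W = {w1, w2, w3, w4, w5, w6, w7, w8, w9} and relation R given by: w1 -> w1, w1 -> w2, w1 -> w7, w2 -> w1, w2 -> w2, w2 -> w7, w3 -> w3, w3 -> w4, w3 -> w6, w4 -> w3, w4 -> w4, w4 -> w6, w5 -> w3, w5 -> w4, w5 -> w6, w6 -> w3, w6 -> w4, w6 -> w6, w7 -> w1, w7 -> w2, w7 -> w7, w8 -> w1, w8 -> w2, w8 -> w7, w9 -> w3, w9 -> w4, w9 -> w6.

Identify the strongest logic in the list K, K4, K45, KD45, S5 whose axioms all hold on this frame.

Transitive (axiom 4): yes — every two-step R-path is closed by a direct edge.
Euclidean (axiom 5): yes — any two successors of a common world are R-related.
Serial (axiom D): yes — every world has a successor (e.g. w1 R w1).
Reflexive (axiom T): no — w5 is not related to itself.
So F validates K, K4, K45, KD45; S5 would additionally require R to be reflexive. The strongest is KD45.

KD45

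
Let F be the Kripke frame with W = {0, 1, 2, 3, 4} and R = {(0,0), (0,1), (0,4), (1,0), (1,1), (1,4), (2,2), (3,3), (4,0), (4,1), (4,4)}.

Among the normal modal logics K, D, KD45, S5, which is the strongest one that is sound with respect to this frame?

S5

Serial (axiom D): yes — every world has a successor (e.g. 0 R 0).
Euclidean (axiom 5): yes — any two successors of a common world are R-related.
Transitive (axiom 4): yes — every two-step R-path is closed by a direct edge.
Reflexive (axiom T): yes — every world is R-related to itself.
So F validates K, D, KD45, S5. The strongest is S5.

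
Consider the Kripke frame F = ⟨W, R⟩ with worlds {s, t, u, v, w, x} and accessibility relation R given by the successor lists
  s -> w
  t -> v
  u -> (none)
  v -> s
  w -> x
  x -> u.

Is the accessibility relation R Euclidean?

No

Euclidean: no — s R w and s R w, but not w R w.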